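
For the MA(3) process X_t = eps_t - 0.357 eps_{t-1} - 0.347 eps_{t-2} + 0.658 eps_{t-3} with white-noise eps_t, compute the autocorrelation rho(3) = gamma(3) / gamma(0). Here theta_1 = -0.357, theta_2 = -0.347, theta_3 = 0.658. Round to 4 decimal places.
\rho(3) = 0.3915

For an MA(q) process with theta_0 = 1, the autocovariance is
  gamma(k) = sigma^2 * sum_{i=0..q-k} theta_i * theta_{i+k},
and rho(k) = gamma(k) / gamma(0). Sigma^2 cancels.
  numerator   = (1)*(0.658) = 0.658.
  denominator = (1)^2 + (-0.357)^2 + (-0.347)^2 + (0.658)^2 = 1.680822.
  rho(3) = 0.658 / 1.680822 = 0.3915.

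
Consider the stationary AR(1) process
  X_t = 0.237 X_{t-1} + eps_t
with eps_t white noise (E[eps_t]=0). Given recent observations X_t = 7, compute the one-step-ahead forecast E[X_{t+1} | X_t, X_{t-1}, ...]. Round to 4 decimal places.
E[X_{t+1} \mid \mathcal F_t] = 1.6590

For an AR(p) model X_t = c + sum_i phi_i X_{t-i} + eps_t, the
one-step-ahead conditional mean is
  E[X_{t+1} | X_t, ...] = c + sum_i phi_i X_{t+1-i}.
Substitute known values:
  E[X_{t+1} | ...] = (0.237) * (7)
                   = 1.6590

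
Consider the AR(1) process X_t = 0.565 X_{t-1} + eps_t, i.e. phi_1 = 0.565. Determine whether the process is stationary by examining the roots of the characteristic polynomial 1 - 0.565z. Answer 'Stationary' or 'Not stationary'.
\text{Stationary}

The AR(p) characteristic polynomial is P(z) = 1 - 0.565z.
Stationarity requires all roots to lie outside the unit circle, i.e. |z| > 1 for every root.
This is linear in z: 1 + (-0.565) z = 0  =>  z = -1/(-0.565) = 1.769912,  |z| = 1.769912.
Moduli of all roots: 1.7699.
All moduli strictly greater than 1? Yes.
Verdict: Stationary.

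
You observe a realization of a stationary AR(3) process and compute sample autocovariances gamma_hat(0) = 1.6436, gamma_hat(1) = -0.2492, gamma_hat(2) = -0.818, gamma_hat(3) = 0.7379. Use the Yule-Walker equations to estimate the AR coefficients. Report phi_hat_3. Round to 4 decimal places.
\hat\phi_{3} = 0.3609

The Yule-Walker equations for an AR(p) process read, in matrix form,
  Gamma_p phi = r_p,   with   (Gamma_p)_{ij} = gamma(|i - j|),
                       (r_p)_i = gamma(i),   i,j = 1..p.
Substitute the sample gammas (Toeplitz matrix and right-hand side of size 3):
  Gamma_p = [[1.6436, -0.2492, -0.818], [-0.2492, 1.6436, -0.2492], [-0.818, -0.2492, 1.6436]]
  r_p     = [-0.2492, -0.818, 0.7379]
Written out (R1..R3):
  (R1) 1.6436 phi_1 - 0.2492 phi_2 - 0.818 phi_3 = -0.2492
  (R2) -0.2492 phi_1 + 1.6436 phi_2 - 0.2492 phi_3 = -0.818
  (R3) -0.818 phi_1 - 0.2492 phi_2 + 1.6436 phi_3 = 0.7379
Gaussian elimination:
  R2 <- R2 - (-0.2492/1.6436) R1 = R2 - (-0.151618) R1:  1.605817 phi_2 - 0.373224 phi_3 = -0.855783
  R3 <- R3 - (-0.818/1.6436) R1 = R3 - (-0.497688) R1:  -0.373224 phi_2 + 1.236491 phi_3 = 0.613876
  R3 <- R3 - (-0.373224/1.605817) R2 = R3 - (-0.23242) R2:  1.149747 phi_3 = 0.414975
Back-substitution:
  phi_hat_3 = 0.414975 / 1.149747 = 0.360927
  phi_hat_2 = (-0.855783 - (-0.373224)(0.360927)) / 1.605817 = -0.44904
  phi_hat_1 = (-0.2492 - (-0.2492)(-0.44904) - (-0.818)(0.360927)) / 1.6436 = -0.040072
So phi_hat = [-0.0401, -0.4490, 0.3609].
Therefore phi_hat_3 = 0.3609.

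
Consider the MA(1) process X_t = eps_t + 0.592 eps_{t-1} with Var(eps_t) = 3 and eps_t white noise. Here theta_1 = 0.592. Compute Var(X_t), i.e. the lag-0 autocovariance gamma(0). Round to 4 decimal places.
\gamma(0) = 4.0514

For an MA(q) process X_t = eps_t + sum_i theta_i eps_{t-i} with
Var(eps_t) = sigma^2, the variance is
  gamma(0) = sigma^2 * (1 + sum_i theta_i^2).
  sum_i theta_i^2 = (0.592)^2 = 0.350464.
  gamma(0) = 3 * (1 + 0.350464) = 3 * 1.350464 = 4.051392, which rounds to 4.0514.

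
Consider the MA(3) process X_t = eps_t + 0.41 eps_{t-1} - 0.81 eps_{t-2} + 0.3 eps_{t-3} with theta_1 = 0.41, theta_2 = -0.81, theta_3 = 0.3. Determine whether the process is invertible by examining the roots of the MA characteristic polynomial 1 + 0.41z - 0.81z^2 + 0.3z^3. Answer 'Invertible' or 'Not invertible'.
\text{Not invertible}

The MA(q) characteristic polynomial is P(z) = 1 + 0.41z - 0.81z^2 + 0.3z^3.
Invertibility requires all roots to lie outside the unit circle, i.e. |z| > 1 for every root.
Degree 3: look for a simple real root z0 first, then factor out (1 - z/z0) and solve the remaining quadratic.
Testing z0 = -0.8: P(-0.8) = 1 + (0.41)(-0.8) + (-0.81)(-0.8)^2 + (0.3)(-0.8)^3
  = 1 + (-0.328) + (-0.5184) + (-0.1536) = 0.  So z_0 = -0.8 is a root, |z_0| = 0.8.
Divide out the factor (1 + 1.25 z) = (1 - z/z0) (since 1/z0 = -1.25):
  P(z) = (1 + 1.25 z)(1 + (-0.84) z + (0.24) z^2)
  [check: z-coef -0.84 - (-1.25) = 0.41; z^2-coef 0.24 - (-1.25)(-0.84) = -0.81; z^3-coef -(-1.25)(0.24) = 0.3.]
Remaining roots from the quadratic factor 1 + (-0.84) z + (0.24) z^2:
  Set 1 + (-0.84) z + (0.24) z^2 = 0, i.e. a z^2 + b z + c = 0 with a = 0.24, b = -0.84, c = 1.
  Discriminant D = b^2 - 4ac = (-0.84)^2 - 4*(0.24)*1 = 0.7056 - (0.96) = -0.2544.
  D < 0, so the roots are the complex-conjugate pair z = (-b +/- i sqrt(-D)) / (2a) = 1.75 +/- 1.0508i.
  For a conjugate pair |z|^2 = z * conj(z) = (product of roots) = c/a = 1/(0.24) = 4.166667, so |z| = sqrt(4.166667) = 2.0412 for both roots.
Moduli of all roots: 0.8000, 2.0412, 2.0412.
All moduli strictly greater than 1? No.
Verdict: Not invertible.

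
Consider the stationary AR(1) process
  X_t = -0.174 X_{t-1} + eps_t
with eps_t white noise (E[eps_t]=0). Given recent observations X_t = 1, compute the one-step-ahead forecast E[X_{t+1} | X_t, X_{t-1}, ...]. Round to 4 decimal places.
E[X_{t+1} \mid \mathcal F_t] = -0.1740

For an AR(p) model X_t = c + sum_i phi_i X_{t-i} + eps_t, the
one-step-ahead conditional mean is
  E[X_{t+1} | X_t, ...] = c + sum_i phi_i X_{t+1-i}.
Substitute known values:
  E[X_{t+1} | ...] = (-0.174) * (1)
                   = -0.1740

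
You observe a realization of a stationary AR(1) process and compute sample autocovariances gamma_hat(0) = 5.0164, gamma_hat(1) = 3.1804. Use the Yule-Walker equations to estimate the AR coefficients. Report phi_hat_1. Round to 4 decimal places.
\hat\phi_{1} = 0.6340

The Yule-Walker equations for an AR(p) process read, in matrix form,
  Gamma_p phi = r_p,   with   (Gamma_p)_{ij} = gamma(|i - j|),
                       (r_p)_i = gamma(i),   i,j = 1..p.
Substitute the sample gammas (Toeplitz matrix and right-hand side of size 1):
  Gamma_p = [[5.0164]]
  r_p     = [3.1804]
With p = 1 this is the single equation gamma(0) phi_1 = gamma(1):
  phi_hat_1 = gamma(1) / gamma(0) = 3.1804 / 5.0164 = 0.6340.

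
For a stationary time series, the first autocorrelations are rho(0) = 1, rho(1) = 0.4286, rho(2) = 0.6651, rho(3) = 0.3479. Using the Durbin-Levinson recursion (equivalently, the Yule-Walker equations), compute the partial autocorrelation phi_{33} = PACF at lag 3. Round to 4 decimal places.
\phi_{33} = -0.0410

The PACF at lag k is phi_{kk}, the last component of the solution
to the Yule-Walker system G_k phi = r_k where
  (G_k)_{ij} = rho(|i - j|), (r_k)_i = rho(i), i,j = 1..k.
Equivalently, Durbin-Levinson gives phi_{kk} iteratively:
  phi_{11} = rho(1)
  phi_{kk} = [rho(k) - sum_{j=1..k-1} phi_{k-1,j} rho(k-j)]
            / [1 - sum_{j=1..k-1} phi_{k-1,j} rho(j)],
  phi_{k,j} = phi_{k-1,j} - phi_{kk} phi_{k-1,k-j},  j = 1..k-1.
Step k = 1:
  phi_11 = rho(1) = 0.4286.
Step k = 2:
  phi_22 = [rho(2) - phi_11 rho(1)] / [1 - phi_11 rho(1)] = [0.6651 - (0.4286)(0.4286)] / [1 - (0.4286)(0.4286)]
         = 0.48140204 / 0.81630204 = 0.589735.
  Update: phi_21 = phi_11 - phi_22 phi_11 = 0.4286 - (0.589735)(0.4286) = 0.175839.
Step k = 3:
  phi_33 = [rho(3) - phi_21 rho(2) - phi_22 rho(1)] / [1 - phi_21 rho(1) - phi_22 rho(2)]
    numerator   = 0.3479 - (0.175839)(0.6651) - (0.589735)(0.4286) = -0.02181135
    denominator = 1 - (0.175839)(0.4286) - (0.589735)(0.6651) = 0.53240232
  phi_33 = -0.02181135 / 0.53240232 = -0.041.
Therefore phi_{33} = -0.0410.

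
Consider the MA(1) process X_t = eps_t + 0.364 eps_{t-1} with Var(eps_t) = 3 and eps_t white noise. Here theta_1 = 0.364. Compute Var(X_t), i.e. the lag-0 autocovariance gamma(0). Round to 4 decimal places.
\gamma(0) = 3.3975

For an MA(q) process X_t = eps_t + sum_i theta_i eps_{t-i} with
Var(eps_t) = sigma^2, the variance is
  gamma(0) = sigma^2 * (1 + sum_i theta_i^2).
  sum_i theta_i^2 = (0.364)^2 = 0.132496.
  gamma(0) = 3 * (1 + 0.132496) = 3 * 1.132496 = 3.397488, which rounds to 3.3975.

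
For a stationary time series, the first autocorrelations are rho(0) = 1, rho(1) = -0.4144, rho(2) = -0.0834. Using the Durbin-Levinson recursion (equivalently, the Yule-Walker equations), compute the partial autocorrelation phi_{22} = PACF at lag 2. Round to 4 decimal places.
\phi_{22} = -0.3080

The PACF at lag k is phi_{kk}, the last component of the solution
to the Yule-Walker system G_k phi = r_k where
  (G_k)_{ij} = rho(|i - j|), (r_k)_i = rho(i), i,j = 1..k.
Equivalently, Durbin-Levinson gives phi_{kk} iteratively:
  phi_{11} = rho(1)
  phi_{kk} = [rho(k) - sum_{j=1..k-1} phi_{k-1,j} rho(k-j)]
            / [1 - sum_{j=1..k-1} phi_{k-1,j} rho(j)],
  phi_{k,j} = phi_{k-1,j} - phi_{kk} phi_{k-1,k-j},  j = 1..k-1.
Step k = 1:
  phi_11 = rho(1) = -0.4144.
Step k = 2:
  phi_22 = [rho(2) - phi_11 rho(1)] / [1 - phi_11 rho(1)] = [-0.0834 - (-0.4144)(-0.4144)] / [1 - (-0.4144)(-0.4144)]
         = -0.25512736 / 0.82827264 = -0.308.
Therefore phi_{22} = -0.3080.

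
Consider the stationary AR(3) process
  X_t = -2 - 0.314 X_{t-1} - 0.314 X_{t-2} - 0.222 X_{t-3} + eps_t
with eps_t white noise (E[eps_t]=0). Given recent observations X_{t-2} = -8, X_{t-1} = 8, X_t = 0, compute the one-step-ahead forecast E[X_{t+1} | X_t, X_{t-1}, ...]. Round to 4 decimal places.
E[X_{t+1} \mid \mathcal F_t] = -2.7360

For an AR(p) model X_t = c + sum_i phi_i X_{t-i} + eps_t, the
one-step-ahead conditional mean is
  E[X_{t+1} | X_t, ...] = c + sum_i phi_i X_{t+1-i}.
Substitute known values:
  E[X_{t+1} | ...] = -2 + (-0.314) * (0) + (-0.314) * (8) + (-0.222) * (-8)
                   = -2.7360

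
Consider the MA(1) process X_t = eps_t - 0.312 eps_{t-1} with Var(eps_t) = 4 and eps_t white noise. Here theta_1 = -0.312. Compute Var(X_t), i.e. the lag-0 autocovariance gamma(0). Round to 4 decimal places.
\gamma(0) = 4.3894

For an MA(q) process X_t = eps_t + sum_i theta_i eps_{t-i} with
Var(eps_t) = sigma^2, the variance is
  gamma(0) = sigma^2 * (1 + sum_i theta_i^2).
  sum_i theta_i^2 = (-0.312)^2 = 0.097344.
  gamma(0) = 4 * (1 + 0.097344) = 4 * 1.097344 = 4.389376, which rounds to 4.3894.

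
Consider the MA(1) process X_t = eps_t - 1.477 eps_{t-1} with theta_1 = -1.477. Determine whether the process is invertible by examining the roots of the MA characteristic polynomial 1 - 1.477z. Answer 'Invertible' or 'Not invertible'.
\text{Not invertible}

The MA(q) characteristic polynomial is P(z) = 1 - 1.477z.
Invertibility requires all roots to lie outside the unit circle, i.e. |z| > 1 for every root.
This is linear in z: 1 + (-1.477) z = 0  =>  z = -1/(-1.477) = 0.677048,  |z| = 0.677048.
Moduli of all roots: 0.6770.
All moduli strictly greater than 1? No.
Verdict: Not invertible.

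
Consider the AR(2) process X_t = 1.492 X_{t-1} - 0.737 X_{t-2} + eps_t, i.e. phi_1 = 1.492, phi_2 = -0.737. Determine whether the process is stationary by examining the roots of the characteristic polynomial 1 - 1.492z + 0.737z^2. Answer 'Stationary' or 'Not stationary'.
\text{Stationary}

The AR(p) characteristic polynomial is P(z) = 1 - 1.492z + 0.737z^2.
Stationarity requires all roots to lie outside the unit circle, i.e. |z| > 1 for every root.
Set 1 + (-1.492) z + (0.737) z^2 = 0, i.e. a z^2 + b z + c = 0 with a = 0.737, b = -1.492, c = 1.
Discriminant D = b^2 - 4ac = (-1.492)^2 - 4*(0.737)*1 = 2.226064 - (2.948) = -0.721936.
D < 0, so the roots are the complex-conjugate pair z = (-b +/- i sqrt(-D)) / (2a) = 1.0122 +/- 0.5764i.
For a conjugate pair |z|^2 = z * conj(z) = (product of roots) = c/a = 1/(0.737) = 1.356852, so |z| = sqrt(1.356852) = 1.1648 for both roots.
Moduli of all roots: 1.1648, 1.1648.
All moduli strictly greater than 1? Yes.
Verdict: Stationary.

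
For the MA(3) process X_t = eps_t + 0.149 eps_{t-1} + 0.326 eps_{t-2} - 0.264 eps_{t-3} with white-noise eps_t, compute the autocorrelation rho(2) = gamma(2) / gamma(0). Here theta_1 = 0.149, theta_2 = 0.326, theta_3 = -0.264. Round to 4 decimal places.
\rho(2) = 0.2393

For an MA(q) process with theta_0 = 1, the autocovariance is
  gamma(k) = sigma^2 * sum_{i=0..q-k} theta_i * theta_{i+k},
and rho(k) = gamma(k) / gamma(0). Sigma^2 cancels.
  numerator   = (1)*(0.326) + (0.149)*(-0.264) = 0.286664.
  denominator = (1)^2 + (0.149)^2 + (0.326)^2 + (-0.264)^2 = 1.198173.
  rho(2) = 0.286664 / 1.198173 = 0.2393.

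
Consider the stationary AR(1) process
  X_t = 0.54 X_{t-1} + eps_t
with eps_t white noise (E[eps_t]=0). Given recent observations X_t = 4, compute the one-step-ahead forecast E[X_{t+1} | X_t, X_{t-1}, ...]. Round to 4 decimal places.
E[X_{t+1} \mid \mathcal F_t] = 2.1600

For an AR(p) model X_t = c + sum_i phi_i X_{t-i} + eps_t, the
one-step-ahead conditional mean is
  E[X_{t+1} | X_t, ...] = c + sum_i phi_i X_{t+1-i}.
Substitute known values:
  E[X_{t+1} | ...] = (0.54) * (4)
                   = 2.1600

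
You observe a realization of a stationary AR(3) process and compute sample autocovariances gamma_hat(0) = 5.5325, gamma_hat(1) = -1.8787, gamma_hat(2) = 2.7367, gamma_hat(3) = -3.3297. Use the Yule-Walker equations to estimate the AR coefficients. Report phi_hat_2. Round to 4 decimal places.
\hat\phi_{2} = 0.3320

The Yule-Walker equations for an AR(p) process read, in matrix form,
  Gamma_p phi = r_p,   with   (Gamma_p)_{ij} = gamma(|i - j|),
                       (r_p)_i = gamma(i),   i,j = 1..p.
Substitute the sample gammas (Toeplitz matrix and right-hand side of size 3):
  Gamma_p = [[5.5325, -1.8787, 2.7367], [-1.8787, 5.5325, -1.8787], [2.7367, -1.8787, 5.5325]]
  r_p     = [-1.8787, 2.7367, -3.3297]
Written out (R1..R3):
  (R1) 5.5325 phi_1 - 1.8787 phi_2 + 2.7367 phi_3 = -1.8787
  (R2) -1.8787 phi_1 + 5.5325 phi_2 - 1.8787 phi_3 = 2.7367
  (R3) 2.7367 phi_1 - 1.8787 phi_2 + 5.5325 phi_3 = -3.3297
Gaussian elimination:
  R2 <- R2 - (-1.8787/5.5325) R1 = R2 - (-0.339575) R1:  4.89454 phi_2 - 0.949384 phi_3 = 2.09874
  R3 <- R3 - (2.7367/5.5325) R1 = R3 - (0.494659) R1:  -0.949384 phi_2 + 4.178767 phi_3 = -2.400384
  R3 <- R3 - (-0.949384/4.89454) R2 = R3 - (-0.193968) R2:  3.994617 phi_3 = -1.993296
Back-substitution:
  phi_hat_3 = -1.993296 / 3.994617 = -0.498996
  phi_hat_2 = (2.09874 - (-0.949384)(-0.498996)) / 4.89454 = 0.332003
  phi_hat_1 = (-1.8787 - (-1.8787)(0.332003) - (2.7367)(-0.498996)) / 5.5325 = 0.019997
So phi_hat = [0.0200, 0.3320, -0.4990].
Therefore phi_hat_2 = 0.3320.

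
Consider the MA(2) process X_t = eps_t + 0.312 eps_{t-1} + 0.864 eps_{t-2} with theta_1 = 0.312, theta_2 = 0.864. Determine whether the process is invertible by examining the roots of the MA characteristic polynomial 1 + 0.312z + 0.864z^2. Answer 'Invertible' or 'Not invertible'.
\text{Invertible}

The MA(q) characteristic polynomial is P(z) = 1 + 0.312z + 0.864z^2.
Invertibility requires all roots to lie outside the unit circle, i.e. |z| > 1 for every root.
Set 1 + (0.312) z + (0.864) z^2 = 0, i.e. a z^2 + b z + c = 0 with a = 0.864, b = 0.312, c = 1.
Discriminant D = b^2 - 4ac = (0.312)^2 - 4*(0.864)*1 = 0.097344 - (3.456) = -3.358656.
D < 0, so the roots are the complex-conjugate pair z = (-b +/- i sqrt(-D)) / (2a) = -0.1806 +/- 1.0606i.
For a conjugate pair |z|^2 = z * conj(z) = (product of roots) = c/a = 1/(0.864) = 1.157407, so |z| = sqrt(1.157407) = 1.0758 for both roots.
Moduli of all roots: 1.0758, 1.0758.
All moduli strictly greater than 1? Yes.
Verdict: Invertible.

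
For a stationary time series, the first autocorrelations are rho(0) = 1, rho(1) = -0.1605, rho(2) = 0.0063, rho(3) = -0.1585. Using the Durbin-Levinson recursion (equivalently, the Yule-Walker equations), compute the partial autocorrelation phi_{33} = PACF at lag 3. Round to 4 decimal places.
\phi_{33} = -0.1650

The PACF at lag k is phi_{kk}, the last component of the solution
to the Yule-Walker system G_k phi = r_k where
  (G_k)_{ij} = rho(|i - j|), (r_k)_i = rho(i), i,j = 1..k.
Equivalently, Durbin-Levinson gives phi_{kk} iteratively:
  phi_{11} = rho(1)
  phi_{kk} = [rho(k) - sum_{j=1..k-1} phi_{k-1,j} rho(k-j)]
            / [1 - sum_{j=1..k-1} phi_{k-1,j} rho(j)],
  phi_{k,j} = phi_{k-1,j} - phi_{kk} phi_{k-1,k-j},  j = 1..k-1.
Step k = 1:
  phi_11 = rho(1) = -0.1605.
Step k = 2:
  phi_22 = [rho(2) - phi_11 rho(1)] / [1 - phi_11 rho(1)] = [0.0063 - (-0.1605)(-0.1605)] / [1 - (-0.1605)(-0.1605)]
         = -0.01946025 / 0.97423975 = -0.019975.
  Update: phi_21 = phi_11 - phi_22 phi_11 = -0.1605 - (-0.019975)(-0.1605) = -0.163706.
Step k = 3:
  phi_33 = [rho(3) - phi_21 rho(2) - phi_22 rho(1)] / [1 - phi_21 rho(1) - phi_22 rho(2)]
    numerator   = -0.1585 - (-0.163706)(0.0063) - (-0.019975)(-0.1605) = -0.16067461
    denominator = 1 - (-0.163706)(-0.1605) - (-0.019975)(0.0063) = 0.97385104
  phi_33 = -0.16067461 / 0.97385104 = -0.165.
Therefore phi_{33} = -0.1650.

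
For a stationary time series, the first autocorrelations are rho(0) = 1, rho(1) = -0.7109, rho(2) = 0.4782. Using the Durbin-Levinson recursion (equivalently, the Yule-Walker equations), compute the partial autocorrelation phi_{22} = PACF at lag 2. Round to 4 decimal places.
\phi_{22} = -0.0549

The PACF at lag k is phi_{kk}, the last component of the solution
to the Yule-Walker system G_k phi = r_k where
  (G_k)_{ij} = rho(|i - j|), (r_k)_i = rho(i), i,j = 1..k.
Equivalently, Durbin-Levinson gives phi_{kk} iteratively:
  phi_{11} = rho(1)
  phi_{kk} = [rho(k) - sum_{j=1..k-1} phi_{k-1,j} rho(k-j)]
            / [1 - sum_{j=1..k-1} phi_{k-1,j} rho(j)],
  phi_{k,j} = phi_{k-1,j} - phi_{kk} phi_{k-1,k-j},  j = 1..k-1.
Step k = 1:
  phi_11 = rho(1) = -0.7109.
Step k = 2:
  phi_22 = [rho(2) - phi_11 rho(1)] / [1 - phi_11 rho(1)] = [0.4782 - (-0.7109)(-0.7109)] / [1 - (-0.7109)(-0.7109)]
         = -0.02717881 / 0.49462119 = -0.0549.
Therefore phi_{22} = -0.0549.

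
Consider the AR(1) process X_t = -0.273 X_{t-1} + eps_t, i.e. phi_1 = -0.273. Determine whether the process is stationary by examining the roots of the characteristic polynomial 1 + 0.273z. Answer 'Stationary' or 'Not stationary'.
\text{Stationary}

The AR(p) characteristic polynomial is P(z) = 1 + 0.273z.
Stationarity requires all roots to lie outside the unit circle, i.e. |z| > 1 for every root.
This is linear in z: 1 + (0.273) z = 0  =>  z = -1/(0.273) = -3.663004,  |z| = 3.663004.
Moduli of all roots: 3.6630.
All moduli strictly greater than 1? Yes.
Verdict: Stationary.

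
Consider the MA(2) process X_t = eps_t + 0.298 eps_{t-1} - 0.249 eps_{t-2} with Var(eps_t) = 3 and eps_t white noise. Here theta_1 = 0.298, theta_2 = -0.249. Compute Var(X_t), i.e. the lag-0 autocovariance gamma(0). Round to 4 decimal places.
\gamma(0) = 3.4524

For an MA(q) process X_t = eps_t + sum_i theta_i eps_{t-i} with
Var(eps_t) = sigma^2, the variance is
  gamma(0) = sigma^2 * (1 + sum_i theta_i^2).
  sum_i theta_i^2 = (0.298)^2 + (-0.249)^2 = 0.088804 + 0.062001 = 0.150805.
  gamma(0) = 3 * (1 + 0.150805) = 3 * 1.150805 = 3.452415, which rounds to 3.4524.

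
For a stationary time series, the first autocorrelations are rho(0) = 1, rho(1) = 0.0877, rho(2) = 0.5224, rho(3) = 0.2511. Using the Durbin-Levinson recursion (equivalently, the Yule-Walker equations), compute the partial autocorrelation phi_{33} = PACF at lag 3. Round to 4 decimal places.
\phi_{33} = 0.2531

The PACF at lag k is phi_{kk}, the last component of the solution
to the Yule-Walker system G_k phi = r_k where
  (G_k)_{ij} = rho(|i - j|), (r_k)_i = rho(i), i,j = 1..k.
Equivalently, Durbin-Levinson gives phi_{kk} iteratively:
  phi_{11} = rho(1)
  phi_{kk} = [rho(k) - sum_{j=1..k-1} phi_{k-1,j} rho(k-j)]
            / [1 - sum_{j=1..k-1} phi_{k-1,j} rho(j)],
  phi_{k,j} = phi_{k-1,j} - phi_{kk} phi_{k-1,k-j},  j = 1..k-1.
Step k = 1:
  phi_11 = rho(1) = 0.0877.
Step k = 2:
  phi_22 = [rho(2) - phi_11 rho(1)] / [1 - phi_11 rho(1)] = [0.5224 - (0.0877)(0.0877)] / [1 - (0.0877)(0.0877)]
         = 0.51470871 / 0.99230871 = 0.518698.
  Update: phi_21 = phi_11 - phi_22 phi_11 = 0.0877 - (0.518698)(0.0877) = 0.04221.
Step k = 3:
  phi_33 = [rho(3) - phi_21 rho(2) - phi_22 rho(1)] / [1 - phi_21 rho(1) - phi_22 rho(2)]
    numerator   = 0.2511 - (0.04221)(0.5224) - (0.518698)(0.0877) = 0.18355958
    denominator = 1 - (0.04221)(0.0877) - (0.518698)(0.5224) = 0.72533025
  phi_33 = 0.18355958 / 0.72533025 = 0.2531.
Therefore phi_{33} = 0.2531.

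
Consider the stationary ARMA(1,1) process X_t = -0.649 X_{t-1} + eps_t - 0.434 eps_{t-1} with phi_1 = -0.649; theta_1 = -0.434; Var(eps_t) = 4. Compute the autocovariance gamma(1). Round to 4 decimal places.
\gamma(1) = -9.5926

Multiply the model equation by X_{t-k} and take expectations. With theta_0 = psi_0 = 1 and psi_j the MA(infinity) weights, this gives
  gamma(k) - sum_i phi_i gamma(k-i) = c_k,
  c_k = sigma^2 * sum_{j=k..q} theta_j psi_{j-k}   (c_k = 0 for k > q),
using gamma(-m) = gamma(m).
psi-weights needed (psi_j = theta_j + sum_i phi_i psi_{j-i}):
  psi_1 = theta_1 + phi_1 = -0.434 + (-0.649) = -1.083
Right-hand sides:
  c_0 = sigma^2 (1 + theta_1 psi_1) = 4 * (1 + (-0.434)(-1.083)) = 4 * 1.470022 = 5.880088
  c_1 = sigma^2 theta_1 = 4 * (-0.434) = -1.736
  c_2 = 0
Equations for k = 0 and k = 1 (AR order 1):
  gamma(0) = phi_1 gamma(1) + c_0
  gamma(1) = phi_1 gamma(0) + c_1
Substituting the second into the first: gamma(0) (1 - phi_1^2) = c_0 + phi_1 c_1, so
  gamma(0) = (c_0 + phi_1 c_1) / (1 - phi_1^2) = (5.880088 + (-0.649)(-1.736)) / (1 - (-0.649)^2) = 7.006752 / 0.578799 = 12.105674.
  gamma(1) = phi_1 gamma(0) + c_1 = (-0.649)(12.105674) + (-1.736) = -9.592582.
Therefore gamma(1) = -9.5926 (to 4 decimal places).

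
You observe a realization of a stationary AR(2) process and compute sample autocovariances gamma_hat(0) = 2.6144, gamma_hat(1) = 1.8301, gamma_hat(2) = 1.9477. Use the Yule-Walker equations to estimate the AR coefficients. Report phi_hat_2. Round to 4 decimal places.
\hat\phi_{2} = 0.5000

The Yule-Walker equations for an AR(p) process read, in matrix form,
  Gamma_p phi = r_p,   with   (Gamma_p)_{ij} = gamma(|i - j|),
                       (r_p)_i = gamma(i),   i,j = 1..p.
Substitute the sample gammas (Toeplitz matrix and right-hand side of size 2):
  Gamma_p = [[2.6144, 1.8301], [1.8301, 2.6144]]
  r_p     = [1.8301, 1.9477]
Written out:
  2.6144 phi_1 + 1.8301 phi_2 = 1.8301
  1.8301 phi_1 + 2.6144 phi_2 = 1.9477
Solve by Cramer's rule:
  det = gamma(0)^2 - gamma(1)^2 = (2.6144)^2 - (1.8301)^2 = 6.83508736 - 3.34926601 = 3.48582135
  phi_hat_1 = [gamma(1) gamma(0) - gamma(1) gamma(2)] / det = [(1.8301)(2.6144) - (1.8301)(1.9477)] / 3.48582135 = 1.22012767 / 3.48582135 = 0.35
  phi_hat_2 = [gamma(0) gamma(2) - gamma(1)^2] / det = [(2.6144)(1.9477) - (1.8301)^2] / 3.48582135 = 1.74280087 / 3.48582135 = 0.5
So phi_hat = [0.3500, 0.5000].
Therefore phi_hat_2 = 0.5000.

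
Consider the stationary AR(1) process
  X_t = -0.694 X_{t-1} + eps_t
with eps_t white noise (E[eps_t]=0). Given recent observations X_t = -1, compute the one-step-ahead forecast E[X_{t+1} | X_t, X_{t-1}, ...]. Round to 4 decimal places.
E[X_{t+1} \mid \mathcal F_t] = 0.6940

For an AR(p) model X_t = c + sum_i phi_i X_{t-i} + eps_t, the
one-step-ahead conditional mean is
  E[X_{t+1} | X_t, ...] = c + sum_i phi_i X_{t+1-i}.
Substitute known values:
  E[X_{t+1} | ...] = (-0.694) * (-1)
                   = 0.6940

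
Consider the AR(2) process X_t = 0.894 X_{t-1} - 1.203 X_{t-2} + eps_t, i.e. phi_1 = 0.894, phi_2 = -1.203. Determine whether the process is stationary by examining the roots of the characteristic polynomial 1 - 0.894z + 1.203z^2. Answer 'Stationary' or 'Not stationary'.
\text{Not stationary}

The AR(p) characteristic polynomial is P(z) = 1 - 0.894z + 1.203z^2.
Stationarity requires all roots to lie outside the unit circle, i.e. |z| > 1 for every root.
Set 1 + (-0.894) z + (1.203) z^2 = 0, i.e. a z^2 + b z + c = 0 with a = 1.203, b = -0.894, c = 1.
Discriminant D = b^2 - 4ac = (-0.894)^2 - 4*(1.203)*1 = 0.799236 - (4.812) = -4.012764.
D < 0, so the roots are the complex-conjugate pair z = (-b +/- i sqrt(-D)) / (2a) = 0.3716 +/- 0.8326i.
For a conjugate pair |z|^2 = z * conj(z) = (product of roots) = c/a = 1/(1.203) = 0.831255, so |z| = sqrt(0.831255) = 0.9117 for both roots.
Moduli of all roots: 0.9117, 0.9117.
All moduli strictly greater than 1? No.
Verdict: Not stationary.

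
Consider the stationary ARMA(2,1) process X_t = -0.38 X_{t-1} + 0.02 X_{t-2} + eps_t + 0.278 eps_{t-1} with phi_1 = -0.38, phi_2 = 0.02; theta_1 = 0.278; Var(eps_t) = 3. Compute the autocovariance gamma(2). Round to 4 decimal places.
\gamma(2) = 0.1860

Multiply the model equation by X_{t-k} and take expectations. With theta_0 = psi_0 = 1 and psi_j the MA(infinity) weights, this gives
  gamma(k) - sum_i phi_i gamma(k-i) = c_k,
  c_k = sigma^2 * sum_{j=k..q} theta_j psi_{j-k}   (c_k = 0 for k > q),
using gamma(-m) = gamma(m).
psi-weights needed (psi_j = theta_j + sum_i phi_i psi_{j-i}):
  psi_1 = theta_1 + phi_1 = 0.278 + (-0.38) = -0.102
Right-hand sides:
  c_0 = sigma^2 (1 + theta_1 psi_1) = 3 * (1 + (0.278)(-0.102)) = 3 * 0.971644 = 2.914932
  c_1 = sigma^2 theta_1 = 3 * (0.278) = 0.834
  c_2 = 0
Equations for k = 0, 1, 2 (AR order 2, c_2 = 0):
  (E0) gamma(0) = phi_1 gamma(1) + phi_2 gamma(2) + c_0
  (E1) gamma(1) = phi_1 gamma(0) + phi_2 gamma(1) + c_1
  (E2) gamma(2) = phi_1 gamma(1) + phi_2 gamma(0)
From (E1): gamma(1) = A gamma(0) + B with
  A = phi_1 / (1 - phi_2) = -0.38 / 0.98 = -0.387755,   B = c_1 / (1 - phi_2) = 0.834 / 0.98 = 0.85102.
Insert (E2) into (E0): gamma(0) (1 - phi_2^2) = phi_1 (1 + phi_2) gamma(1) + c_0.
  phi_1 (1 + phi_2) = (-0.38)(1.02) = -0.3876,   1 - phi_2^2 = 0.9996.
Replace gamma(1) by A gamma(0) + B and collect gamma(0):
  gamma(0) [0.9996 - (-0.3876)(-0.387755)] = (-0.3876)(0.85102) + 2.914932
  gamma(0) * 0.849306 = 2.585076
  gamma(0) = 2.585076 / 0.849306 = 3.043751.
  gamma(1) = A gamma(0) + B = (-0.387755)(3.043751) + (0.85102) = -0.32921.
  gamma(2) = phi_1 gamma(1) + phi_2 gamma(0) = (-0.38)(-0.32921) + (0.02)(3.043751) = 0.185975.
Therefore gamma(2) = 0.1860 (to 4 decimal places).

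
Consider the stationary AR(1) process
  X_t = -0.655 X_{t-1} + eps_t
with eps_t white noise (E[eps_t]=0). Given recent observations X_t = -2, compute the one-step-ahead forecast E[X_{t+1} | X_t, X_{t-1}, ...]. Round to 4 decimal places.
E[X_{t+1} \mid \mathcal F_t] = 1.3100

For an AR(p) model X_t = c + sum_i phi_i X_{t-i} + eps_t, the
one-step-ahead conditional mean is
  E[X_{t+1} | X_t, ...] = c + sum_i phi_i X_{t+1-i}.
Substitute known values:
  E[X_{t+1} | ...] = (-0.655) * (-2)
                   = 1.3100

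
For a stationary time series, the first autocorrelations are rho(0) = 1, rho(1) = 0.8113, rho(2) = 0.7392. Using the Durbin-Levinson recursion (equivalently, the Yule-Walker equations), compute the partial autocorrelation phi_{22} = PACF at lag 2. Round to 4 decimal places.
\phi_{22} = 0.2370

The PACF at lag k is phi_{kk}, the last component of the solution
to the Yule-Walker system G_k phi = r_k where
  (G_k)_{ij} = rho(|i - j|), (r_k)_i = rho(i), i,j = 1..k.
Equivalently, Durbin-Levinson gives phi_{kk} iteratively:
  phi_{11} = rho(1)
  phi_{kk} = [rho(k) - sum_{j=1..k-1} phi_{k-1,j} rho(k-j)]
            / [1 - sum_{j=1..k-1} phi_{k-1,j} rho(j)],
  phi_{k,j} = phi_{k-1,j} - phi_{kk} phi_{k-1,k-j},  j = 1..k-1.
Step k = 1:
  phi_11 = rho(1) = 0.8113.
Step k = 2:
  phi_22 = [rho(2) - phi_11 rho(1)] / [1 - phi_11 rho(1)] = [0.7392 - (0.8113)(0.8113)] / [1 - (0.8113)(0.8113)]
         = 0.08099231 / 0.34179231 = 0.237.
Therefore phi_{22} = 0.2370.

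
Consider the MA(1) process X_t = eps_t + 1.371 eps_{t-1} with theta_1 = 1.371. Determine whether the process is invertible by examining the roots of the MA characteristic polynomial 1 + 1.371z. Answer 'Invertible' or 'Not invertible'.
\text{Not invertible}

The MA(q) characteristic polynomial is P(z) = 1 + 1.371z.
Invertibility requires all roots to lie outside the unit circle, i.e. |z| > 1 for every root.
This is linear in z: 1 + (1.371) z = 0  =>  z = -1/(1.371) = -0.729395,  |z| = 0.729395.
Moduli of all roots: 0.7294.
All moduli strictly greater than 1? No.
Verdict: Not invertible.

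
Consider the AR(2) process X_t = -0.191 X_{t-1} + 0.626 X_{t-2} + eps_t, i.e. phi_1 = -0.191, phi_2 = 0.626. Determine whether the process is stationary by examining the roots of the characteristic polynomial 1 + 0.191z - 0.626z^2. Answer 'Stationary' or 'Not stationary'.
\text{Stationary}

The AR(p) characteristic polynomial is P(z) = 1 + 0.191z - 0.626z^2.
Stationarity requires all roots to lie outside the unit circle, i.e. |z| > 1 for every root.
Set 1 + (0.191) z + (-0.626) z^2 = 0, i.e. a z^2 + b z + c = 0 with a = -0.626, b = 0.191, c = 1.
Discriminant D = b^2 - 4ac = (0.191)^2 - 4*(-0.626)*1 = 0.036481 - (-2.504) = 2.540481.
D >= 0, so the roots are real: z = (-b +/- sqrt(D)) / (2a) = (-0.191 +/- 1.593889) / (-1.252).
  z_1 = (-0.191 + 1.593889) / (-1.252) = -1.1205,   |z_1| = 1.1205.
  z_2 = (-0.191 - 1.593889) / (-1.252) = 1.4256,   |z_2| = 1.4256.
Moduli of all roots: 1.1205, 1.4256.
All moduli strictly greater than 1? Yes.
Verdict: Stationary.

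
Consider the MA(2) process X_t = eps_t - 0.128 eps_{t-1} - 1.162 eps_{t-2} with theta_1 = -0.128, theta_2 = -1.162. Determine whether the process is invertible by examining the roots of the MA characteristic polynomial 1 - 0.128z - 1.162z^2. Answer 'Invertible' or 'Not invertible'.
\text{Not invertible}

The MA(q) characteristic polynomial is P(z) = 1 - 0.128z - 1.162z^2.
Invertibility requires all roots to lie outside the unit circle, i.e. |z| > 1 for every root.
Set 1 + (-0.128) z + (-1.162) z^2 = 0, i.e. a z^2 + b z + c = 0 with a = -1.162, b = -0.128, c = 1.
Discriminant D = b^2 - 4ac = (-0.128)^2 - 4*(-1.162)*1 = 0.016384 - (-4.648) = 4.664384.
D >= 0, so the roots are real: z = (-b +/- sqrt(D)) / (2a) = (0.128 +/- 2.159719) / (-2.324).
  z_1 = (0.128 + 2.159719) / (-2.324) = -0.9844,   |z_1| = 0.9844.
  z_2 = (0.128 - 2.159719) / (-2.324) = 0.8742,   |z_2| = 0.8742.
Moduli of all roots: 0.9844, 0.8742.
All moduli strictly greater than 1? No.
Verdict: Not invertible.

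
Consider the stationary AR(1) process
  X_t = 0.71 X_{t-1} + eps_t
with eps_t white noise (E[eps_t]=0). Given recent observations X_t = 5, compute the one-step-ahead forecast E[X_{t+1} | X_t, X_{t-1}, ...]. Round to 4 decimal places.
E[X_{t+1} \mid \mathcal F_t] = 3.5500

For an AR(p) model X_t = c + sum_i phi_i X_{t-i} + eps_t, the
one-step-ahead conditional mean is
  E[X_{t+1} | X_t, ...] = c + sum_i phi_i X_{t+1-i}.
Substitute known values:
  E[X_{t+1} | ...] = (0.71) * (5)
                   = 3.5500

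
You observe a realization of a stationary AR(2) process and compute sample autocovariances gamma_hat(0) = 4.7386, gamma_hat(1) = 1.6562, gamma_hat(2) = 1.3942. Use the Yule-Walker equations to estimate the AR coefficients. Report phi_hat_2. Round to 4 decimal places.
\hat\phi_{2} = 0.1960

The Yule-Walker equations for an AR(p) process read, in matrix form,
  Gamma_p phi = r_p,   with   (Gamma_p)_{ij} = gamma(|i - j|),
                       (r_p)_i = gamma(i),   i,j = 1..p.
Substitute the sample gammas (Toeplitz matrix and right-hand side of size 2):
  Gamma_p = [[4.7386, 1.6562], [1.6562, 4.7386]]
  r_p     = [1.6562, 1.3942]
Written out:
  4.7386 phi_1 + 1.6562 phi_2 = 1.6562
  1.6562 phi_1 + 4.7386 phi_2 = 1.3942
Solve by Cramer's rule:
  det = gamma(0)^2 - gamma(1)^2 = (4.7386)^2 - (1.6562)^2 = 22.45432996 - 2.74299844 = 19.71133152
  phi_hat_1 = [gamma(1) gamma(0) - gamma(1) gamma(2)] / det = [(1.6562)(4.7386) - (1.6562)(1.3942)] / 19.71133152 = 5.53899528 / 19.71133152 = 0.281
  phi_hat_2 = [gamma(0) gamma(2) - gamma(1)^2] / det = [(4.7386)(1.3942) - (1.6562)^2] / 19.71133152 = 3.86355768 / 19.71133152 = 0.196
So phi_hat = [0.2810, 0.1960].
Therefore phi_hat_2 = 0.1960.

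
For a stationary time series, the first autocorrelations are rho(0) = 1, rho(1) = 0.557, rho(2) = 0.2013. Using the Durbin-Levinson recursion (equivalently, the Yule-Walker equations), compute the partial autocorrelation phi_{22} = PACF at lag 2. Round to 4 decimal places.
\phi_{22} = -0.1580

The PACF at lag k is phi_{kk}, the last component of the solution
to the Yule-Walker system G_k phi = r_k where
  (G_k)_{ij} = rho(|i - j|), (r_k)_i = rho(i), i,j = 1..k.
Equivalently, Durbin-Levinson gives phi_{kk} iteratively:
  phi_{11} = rho(1)
  phi_{kk} = [rho(k) - sum_{j=1..k-1} phi_{k-1,j} rho(k-j)]
            / [1 - sum_{j=1..k-1} phi_{k-1,j} rho(j)],
  phi_{k,j} = phi_{k-1,j} - phi_{kk} phi_{k-1,k-j},  j = 1..k-1.
Step k = 1:
  phi_11 = rho(1) = 0.557.
Step k = 2:
  phi_22 = [rho(2) - phi_11 rho(1)] / [1 - phi_11 rho(1)] = [0.2013 - (0.557)(0.557)] / [1 - (0.557)(0.557)]
         = -0.108949 / 0.689751 = -0.158.
Therefore phi_{22} = -0.1580.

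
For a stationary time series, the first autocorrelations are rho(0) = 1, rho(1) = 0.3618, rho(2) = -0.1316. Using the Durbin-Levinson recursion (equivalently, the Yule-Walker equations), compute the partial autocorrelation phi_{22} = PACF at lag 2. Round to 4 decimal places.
\phi_{22} = -0.3020

The PACF at lag k is phi_{kk}, the last component of the solution
to the Yule-Walker system G_k phi = r_k where
  (G_k)_{ij} = rho(|i - j|), (r_k)_i = rho(i), i,j = 1..k.
Equivalently, Durbin-Levinson gives phi_{kk} iteratively:
  phi_{11} = rho(1)
  phi_{kk} = [rho(k) - sum_{j=1..k-1} phi_{k-1,j} rho(k-j)]
            / [1 - sum_{j=1..k-1} phi_{k-1,j} rho(j)],
  phi_{k,j} = phi_{k-1,j} - phi_{kk} phi_{k-1,k-j},  j = 1..k-1.
Step k = 1:
  phi_11 = rho(1) = 0.3618.
Step k = 2:
  phi_22 = [rho(2) - phi_11 rho(1)] / [1 - phi_11 rho(1)] = [-0.1316 - (0.3618)(0.3618)] / [1 - (0.3618)(0.3618)]
         = -0.26249924 / 0.86910076 = -0.302.
Therefore phi_{22} = -0.3020.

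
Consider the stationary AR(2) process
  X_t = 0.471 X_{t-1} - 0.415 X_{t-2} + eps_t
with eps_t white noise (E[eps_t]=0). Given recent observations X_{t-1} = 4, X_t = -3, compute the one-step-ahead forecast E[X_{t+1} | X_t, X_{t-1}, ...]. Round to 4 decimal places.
E[X_{t+1} \mid \mathcal F_t] = -3.0730

For an AR(p) model X_t = c + sum_i phi_i X_{t-i} + eps_t, the
one-step-ahead conditional mean is
  E[X_{t+1} | X_t, ...] = c + sum_i phi_i X_{t+1-i}.
Substitute known values:
  E[X_{t+1} | ...] = (0.471) * (-3) + (-0.415) * (4)
                   = -3.0730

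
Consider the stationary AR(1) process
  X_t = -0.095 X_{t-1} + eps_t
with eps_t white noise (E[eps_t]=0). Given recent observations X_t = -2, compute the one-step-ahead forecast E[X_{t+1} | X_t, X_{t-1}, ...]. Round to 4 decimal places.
E[X_{t+1} \mid \mathcal F_t] = 0.1900

For an AR(p) model X_t = c + sum_i phi_i X_{t-i} + eps_t, the
one-step-ahead conditional mean is
  E[X_{t+1} | X_t, ...] = c + sum_i phi_i X_{t+1-i}.
Substitute known values:
  E[X_{t+1} | ...] = (-0.095) * (-2)
                   = 0.1900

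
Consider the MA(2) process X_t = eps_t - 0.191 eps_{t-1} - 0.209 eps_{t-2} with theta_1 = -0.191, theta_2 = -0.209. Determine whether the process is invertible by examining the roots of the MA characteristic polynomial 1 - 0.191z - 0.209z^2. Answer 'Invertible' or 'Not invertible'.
\text{Invertible}

The MA(q) characteristic polynomial is P(z) = 1 - 0.191z - 0.209z^2.
Invertibility requires all roots to lie outside the unit circle, i.e. |z| > 1 for every root.
Set 1 + (-0.191) z + (-0.209) z^2 = 0, i.e. a z^2 + b z + c = 0 with a = -0.209, b = -0.191, c = 1.
Discriminant D = b^2 - 4ac = (-0.191)^2 - 4*(-0.209)*1 = 0.036481 - (-0.836) = 0.872481.
D >= 0, so the roots are real: z = (-b +/- sqrt(D)) / (2a) = (0.191 +/- 0.934067) / (-0.418).
  z_1 = (0.191 + 0.934067) / (-0.418) = -2.6915,   |z_1| = 2.6915.
  z_2 = (0.191 - 0.934067) / (-0.418) = 1.7777,   |z_2| = 1.7777.
Moduli of all roots: 2.6915, 1.7777.
All moduli strictly greater than 1? Yes.
Verdict: Invertible.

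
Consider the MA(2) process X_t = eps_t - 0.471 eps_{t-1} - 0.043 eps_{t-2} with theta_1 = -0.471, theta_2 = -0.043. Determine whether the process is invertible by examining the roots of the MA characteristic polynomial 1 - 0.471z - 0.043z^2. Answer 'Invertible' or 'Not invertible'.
\text{Invertible}

The MA(q) characteristic polynomial is P(z) = 1 - 0.471z - 0.043z^2.
Invertibility requires all roots to lie outside the unit circle, i.e. |z| > 1 for every root.
Set 1 + (-0.471) z + (-0.043) z^2 = 0, i.e. a z^2 + b z + c = 0 with a = -0.043, b = -0.471, c = 1.
Discriminant D = b^2 - 4ac = (-0.471)^2 - 4*(-0.043)*1 = 0.221841 - (-0.172) = 0.393841.
D >= 0, so the roots are real: z = (-b +/- sqrt(D)) / (2a) = (0.471 +/- 0.627568) / (-0.086).
  z_1 = (0.471 + 0.627568) / (-0.086) = -12.774,   |z_1| = 12.774.
  z_2 = (0.471 - 0.627568) / (-0.086) = 1.8206,   |z_2| = 1.8206.
Moduli of all roots: 12.7740, 1.8206.
All moduli strictly greater than 1? Yes.
Verdict: Invertible.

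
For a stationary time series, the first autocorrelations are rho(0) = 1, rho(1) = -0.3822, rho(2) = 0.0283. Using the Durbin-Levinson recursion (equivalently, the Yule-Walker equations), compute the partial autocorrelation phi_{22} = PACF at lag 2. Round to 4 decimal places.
\phi_{22} = -0.1379

The PACF at lag k is phi_{kk}, the last component of the solution
to the Yule-Walker system G_k phi = r_k where
  (G_k)_{ij} = rho(|i - j|), (r_k)_i = rho(i), i,j = 1..k.
Equivalently, Durbin-Levinson gives phi_{kk} iteratively:
  phi_{11} = rho(1)
  phi_{kk} = [rho(k) - sum_{j=1..k-1} phi_{k-1,j} rho(k-j)]
            / [1 - sum_{j=1..k-1} phi_{k-1,j} rho(j)],
  phi_{k,j} = phi_{k-1,j} - phi_{kk} phi_{k-1,k-j},  j = 1..k-1.
Step k = 1:
  phi_11 = rho(1) = -0.3822.
Step k = 2:
  phi_22 = [rho(2) - phi_11 rho(1)] / [1 - phi_11 rho(1)] = [0.0283 - (-0.3822)(-0.3822)] / [1 - (-0.3822)(-0.3822)]
         = -0.11777684 / 0.85392316 = -0.1379.
Therefore phi_{22} = -0.1379.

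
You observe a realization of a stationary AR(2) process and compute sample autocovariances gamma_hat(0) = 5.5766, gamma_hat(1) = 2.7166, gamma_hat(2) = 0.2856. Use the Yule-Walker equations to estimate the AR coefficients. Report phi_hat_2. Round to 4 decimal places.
\hat\phi_{2} = -0.2440

The Yule-Walker equations for an AR(p) process read, in matrix form,
  Gamma_p phi = r_p,   with   (Gamma_p)_{ij} = gamma(|i - j|),
                       (r_p)_i = gamma(i),   i,j = 1..p.
Substitute the sample gammas (Toeplitz matrix and right-hand side of size 2):
  Gamma_p = [[5.5766, 2.7166], [2.7166, 5.5766]]
  r_p     = [2.7166, 0.2856]
Written out:
  5.5766 phi_1 + 2.7166 phi_2 = 2.7166
  2.7166 phi_1 + 5.5766 phi_2 = 0.2856
Solve by Cramer's rule:
  det = gamma(0)^2 - gamma(1)^2 = (5.5766)^2 - (2.7166)^2 = 31.09846756 - 7.37991556 = 23.718552
  phi_hat_1 = [gamma(1) gamma(0) - gamma(1) gamma(2)] / det = [(2.7166)(5.5766) - (2.7166)(0.2856)] / 23.718552 = 14.3735306 / 23.718552 = 0.606
  phi_hat_2 = [gamma(0) gamma(2) - gamma(1)^2] / det = [(5.5766)(0.2856) - (2.7166)^2] / 23.718552 = -5.7872386 / 23.718552 = -0.244
So phi_hat = [0.6060, -0.2440].
Therefore phi_hat_2 = -0.2440.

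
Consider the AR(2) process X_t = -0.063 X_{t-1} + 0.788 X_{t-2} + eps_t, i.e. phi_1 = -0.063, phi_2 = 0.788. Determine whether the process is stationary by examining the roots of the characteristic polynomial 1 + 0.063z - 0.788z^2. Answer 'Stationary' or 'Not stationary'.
\text{Stationary}

The AR(p) characteristic polynomial is P(z) = 1 + 0.063z - 0.788z^2.
Stationarity requires all roots to lie outside the unit circle, i.e. |z| > 1 for every root.
Set 1 + (0.063) z + (-0.788) z^2 = 0, i.e. a z^2 + b z + c = 0 with a = -0.788, b = 0.063, c = 1.
Discriminant D = b^2 - 4ac = (0.063)^2 - 4*(-0.788)*1 = 0.003969 - (-3.152) = 3.155969.
D >= 0, so the roots are real: z = (-b +/- sqrt(D)) / (2a) = (-0.063 +/- 1.776505) / (-1.576).
  z_1 = (-0.063 + 1.776505) / (-1.576) = -1.0872,   |z_1| = 1.0872.
  z_2 = (-0.063 - 1.776505) / (-1.576) = 1.1672,   |z_2| = 1.1672.
Moduli of all roots: 1.0872, 1.1672.
All moduli strictly greater than 1? Yes.
Verdict: Stationary.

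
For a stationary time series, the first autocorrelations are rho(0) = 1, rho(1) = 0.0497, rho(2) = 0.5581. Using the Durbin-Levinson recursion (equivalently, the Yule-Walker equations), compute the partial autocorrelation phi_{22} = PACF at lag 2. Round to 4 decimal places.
\phi_{22} = 0.5570

The PACF at lag k is phi_{kk}, the last component of the solution
to the Yule-Walker system G_k phi = r_k where
  (G_k)_{ij} = rho(|i - j|), (r_k)_i = rho(i), i,j = 1..k.
Equivalently, Durbin-Levinson gives phi_{kk} iteratively:
  phi_{11} = rho(1)
  phi_{kk} = [rho(k) - sum_{j=1..k-1} phi_{k-1,j} rho(k-j)]
            / [1 - sum_{j=1..k-1} phi_{k-1,j} rho(j)],
  phi_{k,j} = phi_{k-1,j} - phi_{kk} phi_{k-1,k-j},  j = 1..k-1.
Step k = 1:
  phi_11 = rho(1) = 0.0497.
Step k = 2:
  phi_22 = [rho(2) - phi_11 rho(1)] / [1 - phi_11 rho(1)] = [0.5581 - (0.0497)(0.0497)] / [1 - (0.0497)(0.0497)]
         = 0.55562991 / 0.99752991 = 0.557.
Therefore phi_{22} = 0.5570.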